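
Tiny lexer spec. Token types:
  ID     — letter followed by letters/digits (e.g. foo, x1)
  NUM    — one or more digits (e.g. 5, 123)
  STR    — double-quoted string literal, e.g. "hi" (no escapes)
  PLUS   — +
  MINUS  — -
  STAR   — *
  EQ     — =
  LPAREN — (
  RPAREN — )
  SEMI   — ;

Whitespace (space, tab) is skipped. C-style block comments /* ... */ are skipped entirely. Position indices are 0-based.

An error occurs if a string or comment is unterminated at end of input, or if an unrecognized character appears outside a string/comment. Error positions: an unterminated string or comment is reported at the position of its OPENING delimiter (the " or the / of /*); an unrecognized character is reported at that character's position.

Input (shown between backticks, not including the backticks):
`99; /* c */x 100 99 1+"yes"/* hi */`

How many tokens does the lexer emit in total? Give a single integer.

Answer: 8

Derivation:
pos=0: emit NUM '99' (now at pos=2)
pos=2: emit SEMI ';'
pos=4: enter COMMENT mode (saw '/*')
exit COMMENT mode (now at pos=11)
pos=11: emit ID 'x' (now at pos=12)
pos=13: emit NUM '100' (now at pos=16)
pos=17: emit NUM '99' (now at pos=19)
pos=20: emit NUM '1' (now at pos=21)
pos=21: emit PLUS '+'
pos=22: enter STRING mode
pos=22: emit STR "yes" (now at pos=27)
pos=27: enter COMMENT mode (saw '/*')
exit COMMENT mode (now at pos=35)
DONE. 8 tokens: [NUM, SEMI, ID, NUM, NUM, NUM, PLUS, STR]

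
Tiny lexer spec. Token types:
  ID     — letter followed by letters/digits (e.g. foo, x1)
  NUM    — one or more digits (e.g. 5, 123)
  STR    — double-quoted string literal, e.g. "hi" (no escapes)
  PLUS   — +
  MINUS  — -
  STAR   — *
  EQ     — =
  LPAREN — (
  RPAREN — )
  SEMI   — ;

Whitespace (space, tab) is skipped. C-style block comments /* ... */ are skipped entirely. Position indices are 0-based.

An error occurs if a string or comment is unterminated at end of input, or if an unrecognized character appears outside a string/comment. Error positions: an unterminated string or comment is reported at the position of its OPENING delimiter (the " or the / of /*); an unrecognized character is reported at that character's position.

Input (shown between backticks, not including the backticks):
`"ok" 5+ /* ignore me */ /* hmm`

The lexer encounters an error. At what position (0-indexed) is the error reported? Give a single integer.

Answer: 24

Derivation:
pos=0: enter STRING mode
pos=0: emit STR "ok" (now at pos=4)
pos=5: emit NUM '5' (now at pos=6)
pos=6: emit PLUS '+'
pos=8: enter COMMENT mode (saw '/*')
exit COMMENT mode (now at pos=23)
pos=24: enter COMMENT mode (saw '/*')
pos=24: ERROR — unterminated comment (reached EOF)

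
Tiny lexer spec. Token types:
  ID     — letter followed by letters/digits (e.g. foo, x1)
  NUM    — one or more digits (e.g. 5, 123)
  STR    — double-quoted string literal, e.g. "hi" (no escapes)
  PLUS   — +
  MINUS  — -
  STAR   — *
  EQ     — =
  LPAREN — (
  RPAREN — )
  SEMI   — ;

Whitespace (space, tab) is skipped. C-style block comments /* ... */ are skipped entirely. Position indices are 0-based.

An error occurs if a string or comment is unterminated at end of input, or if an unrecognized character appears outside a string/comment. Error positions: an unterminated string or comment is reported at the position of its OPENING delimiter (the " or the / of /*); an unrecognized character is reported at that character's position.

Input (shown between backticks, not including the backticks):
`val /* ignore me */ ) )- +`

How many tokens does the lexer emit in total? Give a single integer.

pos=0: emit ID 'val' (now at pos=3)
pos=4: enter COMMENT mode (saw '/*')
exit COMMENT mode (now at pos=19)
pos=20: emit RPAREN ')'
pos=22: emit RPAREN ')'
pos=23: emit MINUS '-'
pos=25: emit PLUS '+'
DONE. 5 tokens: [ID, RPAREN, RPAREN, MINUS, PLUS]

Answer: 5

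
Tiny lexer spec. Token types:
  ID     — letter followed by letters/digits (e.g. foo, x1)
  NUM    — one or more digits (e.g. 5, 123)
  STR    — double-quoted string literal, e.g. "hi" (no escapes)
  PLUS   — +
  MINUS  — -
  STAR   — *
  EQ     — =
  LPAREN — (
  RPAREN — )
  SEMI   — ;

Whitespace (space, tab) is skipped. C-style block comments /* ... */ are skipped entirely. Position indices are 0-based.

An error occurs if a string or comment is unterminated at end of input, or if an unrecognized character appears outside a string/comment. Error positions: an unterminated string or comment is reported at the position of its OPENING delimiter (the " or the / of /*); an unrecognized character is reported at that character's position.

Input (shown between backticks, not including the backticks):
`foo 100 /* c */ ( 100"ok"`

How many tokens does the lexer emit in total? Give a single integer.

Answer: 5

Derivation:
pos=0: emit ID 'foo' (now at pos=3)
pos=4: emit NUM '100' (now at pos=7)
pos=8: enter COMMENT mode (saw '/*')
exit COMMENT mode (now at pos=15)
pos=16: emit LPAREN '('
pos=18: emit NUM '100' (now at pos=21)
pos=21: enter STRING mode
pos=21: emit STR "ok" (now at pos=25)
DONE. 5 tokens: [ID, NUM, LPAREN, NUM, STR]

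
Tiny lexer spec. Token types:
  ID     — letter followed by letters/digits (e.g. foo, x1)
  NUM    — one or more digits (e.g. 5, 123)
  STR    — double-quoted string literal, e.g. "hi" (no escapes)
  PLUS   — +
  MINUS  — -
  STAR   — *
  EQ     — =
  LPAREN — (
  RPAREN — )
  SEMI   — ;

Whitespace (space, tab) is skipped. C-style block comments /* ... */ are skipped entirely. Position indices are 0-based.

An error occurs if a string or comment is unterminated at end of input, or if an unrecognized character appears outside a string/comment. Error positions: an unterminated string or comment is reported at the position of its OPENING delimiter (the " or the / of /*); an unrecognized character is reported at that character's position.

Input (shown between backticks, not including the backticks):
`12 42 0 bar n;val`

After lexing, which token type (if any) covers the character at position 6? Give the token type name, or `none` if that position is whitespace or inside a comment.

Answer: NUM

Derivation:
pos=0: emit NUM '12' (now at pos=2)
pos=3: emit NUM '42' (now at pos=5)
pos=6: emit NUM '0' (now at pos=7)
pos=8: emit ID 'bar' (now at pos=11)
pos=12: emit ID 'n' (now at pos=13)
pos=13: emit SEMI ';'
pos=14: emit ID 'val' (now at pos=17)
DONE. 7 tokens: [NUM, NUM, NUM, ID, ID, SEMI, ID]
Position 6: char is '0' -> NUM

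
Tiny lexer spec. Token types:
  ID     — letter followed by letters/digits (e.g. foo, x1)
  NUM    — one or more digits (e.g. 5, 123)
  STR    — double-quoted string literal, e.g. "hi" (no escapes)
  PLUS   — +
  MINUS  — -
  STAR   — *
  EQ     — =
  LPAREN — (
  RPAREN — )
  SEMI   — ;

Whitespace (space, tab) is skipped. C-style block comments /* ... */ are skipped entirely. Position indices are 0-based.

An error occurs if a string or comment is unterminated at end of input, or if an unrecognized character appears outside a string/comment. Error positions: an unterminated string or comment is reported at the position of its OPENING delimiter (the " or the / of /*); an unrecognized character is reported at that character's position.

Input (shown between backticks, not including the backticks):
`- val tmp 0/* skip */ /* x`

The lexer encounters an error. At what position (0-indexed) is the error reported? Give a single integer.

pos=0: emit MINUS '-'
pos=2: emit ID 'val' (now at pos=5)
pos=6: emit ID 'tmp' (now at pos=9)
pos=10: emit NUM '0' (now at pos=11)
pos=11: enter COMMENT mode (saw '/*')
exit COMMENT mode (now at pos=21)
pos=22: enter COMMENT mode (saw '/*')
pos=22: ERROR — unterminated comment (reached EOF)

Answer: 22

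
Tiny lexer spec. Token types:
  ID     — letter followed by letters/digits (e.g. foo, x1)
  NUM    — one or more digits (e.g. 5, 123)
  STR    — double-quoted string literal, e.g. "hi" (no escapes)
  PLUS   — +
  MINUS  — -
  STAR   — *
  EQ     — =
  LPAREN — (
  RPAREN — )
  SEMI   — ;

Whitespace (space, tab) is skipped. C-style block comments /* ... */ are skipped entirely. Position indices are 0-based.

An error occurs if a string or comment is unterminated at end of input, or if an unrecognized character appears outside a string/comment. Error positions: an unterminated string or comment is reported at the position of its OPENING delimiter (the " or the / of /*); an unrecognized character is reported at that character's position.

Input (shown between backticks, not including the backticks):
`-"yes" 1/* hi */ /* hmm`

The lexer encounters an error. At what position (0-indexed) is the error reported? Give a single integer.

pos=0: emit MINUS '-'
pos=1: enter STRING mode
pos=1: emit STR "yes" (now at pos=6)
pos=7: emit NUM '1' (now at pos=8)
pos=8: enter COMMENT mode (saw '/*')
exit COMMENT mode (now at pos=16)
pos=17: enter COMMENT mode (saw '/*')
pos=17: ERROR — unterminated comment (reached EOF)

Answer: 17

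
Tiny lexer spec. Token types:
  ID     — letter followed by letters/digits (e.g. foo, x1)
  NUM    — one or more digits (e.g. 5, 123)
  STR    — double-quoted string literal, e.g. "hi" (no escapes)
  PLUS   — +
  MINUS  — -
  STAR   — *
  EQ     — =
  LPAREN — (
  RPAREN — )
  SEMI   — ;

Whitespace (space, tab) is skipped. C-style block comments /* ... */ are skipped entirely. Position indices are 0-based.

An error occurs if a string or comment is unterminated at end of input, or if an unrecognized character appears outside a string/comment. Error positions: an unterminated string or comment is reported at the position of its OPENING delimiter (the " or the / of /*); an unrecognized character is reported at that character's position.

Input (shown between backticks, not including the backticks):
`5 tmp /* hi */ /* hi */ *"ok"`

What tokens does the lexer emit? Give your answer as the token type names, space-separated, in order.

Answer: NUM ID STAR STR

Derivation:
pos=0: emit NUM '5' (now at pos=1)
pos=2: emit ID 'tmp' (now at pos=5)
pos=6: enter COMMENT mode (saw '/*')
exit COMMENT mode (now at pos=14)
pos=15: enter COMMENT mode (saw '/*')
exit COMMENT mode (now at pos=23)
pos=24: emit STAR '*'
pos=25: enter STRING mode
pos=25: emit STR "ok" (now at pos=29)
DONE. 4 tokens: [NUM, ID, STAR, STR]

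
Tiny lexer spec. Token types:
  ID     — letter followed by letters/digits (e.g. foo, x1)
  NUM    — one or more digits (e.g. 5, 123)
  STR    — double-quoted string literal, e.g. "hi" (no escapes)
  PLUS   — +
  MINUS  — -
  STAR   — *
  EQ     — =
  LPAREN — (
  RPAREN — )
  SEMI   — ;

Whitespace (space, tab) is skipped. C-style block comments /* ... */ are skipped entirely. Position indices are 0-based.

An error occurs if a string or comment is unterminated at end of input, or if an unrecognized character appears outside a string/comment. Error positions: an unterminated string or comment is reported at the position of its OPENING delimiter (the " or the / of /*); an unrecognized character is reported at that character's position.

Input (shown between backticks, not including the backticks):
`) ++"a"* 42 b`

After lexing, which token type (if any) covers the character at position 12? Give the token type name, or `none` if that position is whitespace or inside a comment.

Answer: ID

Derivation:
pos=0: emit RPAREN ')'
pos=2: emit PLUS '+'
pos=3: emit PLUS '+'
pos=4: enter STRING mode
pos=4: emit STR "a" (now at pos=7)
pos=7: emit STAR '*'
pos=9: emit NUM '42' (now at pos=11)
pos=12: emit ID 'b' (now at pos=13)
DONE. 7 tokens: [RPAREN, PLUS, PLUS, STR, STAR, NUM, ID]
Position 12: char is 'b' -> ID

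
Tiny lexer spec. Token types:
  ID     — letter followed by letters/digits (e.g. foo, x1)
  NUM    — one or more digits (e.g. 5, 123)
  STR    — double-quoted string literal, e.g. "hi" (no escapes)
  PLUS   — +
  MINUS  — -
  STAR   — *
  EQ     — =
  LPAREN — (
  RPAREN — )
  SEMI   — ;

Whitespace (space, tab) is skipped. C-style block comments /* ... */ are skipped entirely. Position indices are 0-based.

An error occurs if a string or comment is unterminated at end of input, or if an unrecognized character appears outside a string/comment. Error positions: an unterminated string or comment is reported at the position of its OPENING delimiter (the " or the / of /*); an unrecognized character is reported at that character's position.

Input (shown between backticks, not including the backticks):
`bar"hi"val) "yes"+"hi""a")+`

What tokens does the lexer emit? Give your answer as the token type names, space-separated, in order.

Answer: ID STR ID RPAREN STR PLUS STR STR RPAREN PLUS

Derivation:
pos=0: emit ID 'bar' (now at pos=3)
pos=3: enter STRING mode
pos=3: emit STR "hi" (now at pos=7)
pos=7: emit ID 'val' (now at pos=10)
pos=10: emit RPAREN ')'
pos=12: enter STRING mode
pos=12: emit STR "yes" (now at pos=17)
pos=17: emit PLUS '+'
pos=18: enter STRING mode
pos=18: emit STR "hi" (now at pos=22)
pos=22: enter STRING mode
pos=22: emit STR "a" (now at pos=25)
pos=25: emit RPAREN ')'
pos=26: emit PLUS '+'
DONE. 10 tokens: [ID, STR, ID, RPAREN, STR, PLUS, STR, STR, RPAREN, PLUS]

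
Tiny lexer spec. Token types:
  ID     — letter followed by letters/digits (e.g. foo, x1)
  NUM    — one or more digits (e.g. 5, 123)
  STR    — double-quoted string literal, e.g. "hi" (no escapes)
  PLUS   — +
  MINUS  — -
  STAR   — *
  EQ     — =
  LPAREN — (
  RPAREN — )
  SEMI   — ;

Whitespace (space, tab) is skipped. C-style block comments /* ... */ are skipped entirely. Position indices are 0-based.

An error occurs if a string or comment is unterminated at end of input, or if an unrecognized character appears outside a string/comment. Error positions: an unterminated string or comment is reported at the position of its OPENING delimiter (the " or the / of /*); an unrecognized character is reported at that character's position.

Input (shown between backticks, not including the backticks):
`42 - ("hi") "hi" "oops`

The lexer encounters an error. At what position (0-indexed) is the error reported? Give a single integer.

pos=0: emit NUM '42' (now at pos=2)
pos=3: emit MINUS '-'
pos=5: emit LPAREN '('
pos=6: enter STRING mode
pos=6: emit STR "hi" (now at pos=10)
pos=10: emit RPAREN ')'
pos=12: enter STRING mode
pos=12: emit STR "hi" (now at pos=16)
pos=17: enter STRING mode
pos=17: ERROR — unterminated string

Answer: 17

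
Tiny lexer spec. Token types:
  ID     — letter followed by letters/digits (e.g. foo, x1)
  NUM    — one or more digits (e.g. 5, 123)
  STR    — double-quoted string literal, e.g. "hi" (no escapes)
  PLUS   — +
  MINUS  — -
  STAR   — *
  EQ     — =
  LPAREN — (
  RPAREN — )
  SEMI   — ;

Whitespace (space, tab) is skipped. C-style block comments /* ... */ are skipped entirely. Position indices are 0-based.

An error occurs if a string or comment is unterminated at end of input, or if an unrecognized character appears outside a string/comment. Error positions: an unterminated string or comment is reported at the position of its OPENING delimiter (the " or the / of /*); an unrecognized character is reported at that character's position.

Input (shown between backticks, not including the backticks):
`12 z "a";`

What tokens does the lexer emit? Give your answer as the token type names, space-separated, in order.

pos=0: emit NUM '12' (now at pos=2)
pos=3: emit ID 'z' (now at pos=4)
pos=5: enter STRING mode
pos=5: emit STR "a" (now at pos=8)
pos=8: emit SEMI ';'
DONE. 4 tokens: [NUM, ID, STR, SEMI]

Answer: NUM ID STR SEMI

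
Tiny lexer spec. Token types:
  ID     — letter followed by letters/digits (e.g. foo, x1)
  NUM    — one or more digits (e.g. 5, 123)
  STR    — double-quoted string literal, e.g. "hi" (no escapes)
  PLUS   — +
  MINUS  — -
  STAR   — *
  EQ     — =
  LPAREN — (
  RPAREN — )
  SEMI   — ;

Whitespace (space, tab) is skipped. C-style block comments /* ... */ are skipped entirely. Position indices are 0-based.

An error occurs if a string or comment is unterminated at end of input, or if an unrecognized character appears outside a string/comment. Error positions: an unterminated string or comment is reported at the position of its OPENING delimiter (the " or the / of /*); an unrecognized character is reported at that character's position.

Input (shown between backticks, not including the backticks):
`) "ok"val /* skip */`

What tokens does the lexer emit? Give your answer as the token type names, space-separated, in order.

Answer: RPAREN STR ID

Derivation:
pos=0: emit RPAREN ')'
pos=2: enter STRING mode
pos=2: emit STR "ok" (now at pos=6)
pos=6: emit ID 'val' (now at pos=9)
pos=10: enter COMMENT mode (saw '/*')
exit COMMENT mode (now at pos=20)
DONE. 3 tokens: [RPAREN, STR, ID]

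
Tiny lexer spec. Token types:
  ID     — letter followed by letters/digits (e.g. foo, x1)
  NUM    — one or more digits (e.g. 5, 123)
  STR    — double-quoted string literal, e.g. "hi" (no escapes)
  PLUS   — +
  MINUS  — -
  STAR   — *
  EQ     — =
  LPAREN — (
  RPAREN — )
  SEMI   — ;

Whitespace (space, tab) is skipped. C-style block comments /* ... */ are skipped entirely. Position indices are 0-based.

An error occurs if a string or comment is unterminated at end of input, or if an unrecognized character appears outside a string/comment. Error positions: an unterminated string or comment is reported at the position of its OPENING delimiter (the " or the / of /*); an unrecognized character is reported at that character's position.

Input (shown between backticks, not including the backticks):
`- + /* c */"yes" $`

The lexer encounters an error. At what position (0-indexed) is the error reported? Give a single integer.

Answer: 17

Derivation:
pos=0: emit MINUS '-'
pos=2: emit PLUS '+'
pos=4: enter COMMENT mode (saw '/*')
exit COMMENT mode (now at pos=11)
pos=11: enter STRING mode
pos=11: emit STR "yes" (now at pos=16)
pos=17: ERROR — unrecognized char '$'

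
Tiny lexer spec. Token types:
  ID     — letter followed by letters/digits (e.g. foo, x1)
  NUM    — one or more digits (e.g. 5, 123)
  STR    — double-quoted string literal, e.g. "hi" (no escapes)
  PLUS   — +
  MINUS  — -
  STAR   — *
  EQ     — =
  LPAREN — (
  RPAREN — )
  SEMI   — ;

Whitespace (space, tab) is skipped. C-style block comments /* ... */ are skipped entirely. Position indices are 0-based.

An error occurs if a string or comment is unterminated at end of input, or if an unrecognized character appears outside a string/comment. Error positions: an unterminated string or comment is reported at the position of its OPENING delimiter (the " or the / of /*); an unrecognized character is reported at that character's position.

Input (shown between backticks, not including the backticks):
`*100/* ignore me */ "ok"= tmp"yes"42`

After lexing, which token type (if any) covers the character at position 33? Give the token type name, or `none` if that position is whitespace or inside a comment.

Answer: STR

Derivation:
pos=0: emit STAR '*'
pos=1: emit NUM '100' (now at pos=4)
pos=4: enter COMMENT mode (saw '/*')
exit COMMENT mode (now at pos=19)
pos=20: enter STRING mode
pos=20: emit STR "ok" (now at pos=24)
pos=24: emit EQ '='
pos=26: emit ID 'tmp' (now at pos=29)
pos=29: enter STRING mode
pos=29: emit STR "yes" (now at pos=34)
pos=34: emit NUM '42' (now at pos=36)
DONE. 7 tokens: [STAR, NUM, STR, EQ, ID, STR, NUM]
Position 33: char is '"' -> STR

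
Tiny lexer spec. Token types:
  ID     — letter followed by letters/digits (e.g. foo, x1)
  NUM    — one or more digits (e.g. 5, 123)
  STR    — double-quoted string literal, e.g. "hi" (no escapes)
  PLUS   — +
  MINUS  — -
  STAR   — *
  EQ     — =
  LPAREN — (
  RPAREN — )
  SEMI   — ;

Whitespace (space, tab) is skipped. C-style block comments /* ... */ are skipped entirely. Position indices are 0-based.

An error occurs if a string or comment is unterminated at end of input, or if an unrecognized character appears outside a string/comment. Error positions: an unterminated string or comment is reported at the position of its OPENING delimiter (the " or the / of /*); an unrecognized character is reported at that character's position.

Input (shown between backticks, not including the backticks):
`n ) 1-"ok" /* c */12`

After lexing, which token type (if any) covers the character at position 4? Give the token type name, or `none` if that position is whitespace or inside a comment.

Answer: NUM

Derivation:
pos=0: emit ID 'n' (now at pos=1)
pos=2: emit RPAREN ')'
pos=4: emit NUM '1' (now at pos=5)
pos=5: emit MINUS '-'
pos=6: enter STRING mode
pos=6: emit STR "ok" (now at pos=10)
pos=11: enter COMMENT mode (saw '/*')
exit COMMENT mode (now at pos=18)
pos=18: emit NUM '12' (now at pos=20)
DONE. 6 tokens: [ID, RPAREN, NUM, MINUS, STR, NUM]
Position 4: char is '1' -> NUM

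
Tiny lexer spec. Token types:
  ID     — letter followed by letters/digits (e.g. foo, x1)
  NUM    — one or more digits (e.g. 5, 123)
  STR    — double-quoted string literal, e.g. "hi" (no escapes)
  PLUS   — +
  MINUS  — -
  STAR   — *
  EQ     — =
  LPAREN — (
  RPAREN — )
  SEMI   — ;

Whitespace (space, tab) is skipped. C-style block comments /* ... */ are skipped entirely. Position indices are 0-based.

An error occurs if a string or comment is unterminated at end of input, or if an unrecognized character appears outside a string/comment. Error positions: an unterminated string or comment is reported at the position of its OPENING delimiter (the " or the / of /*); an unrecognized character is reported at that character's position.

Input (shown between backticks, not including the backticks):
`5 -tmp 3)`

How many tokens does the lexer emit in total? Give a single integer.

Answer: 5

Derivation:
pos=0: emit NUM '5' (now at pos=1)
pos=2: emit MINUS '-'
pos=3: emit ID 'tmp' (now at pos=6)
pos=7: emit NUM '3' (now at pos=8)
pos=8: emit RPAREN ')'
DONE. 5 tokens: [NUM, MINUS, ID, NUM, RPAREN]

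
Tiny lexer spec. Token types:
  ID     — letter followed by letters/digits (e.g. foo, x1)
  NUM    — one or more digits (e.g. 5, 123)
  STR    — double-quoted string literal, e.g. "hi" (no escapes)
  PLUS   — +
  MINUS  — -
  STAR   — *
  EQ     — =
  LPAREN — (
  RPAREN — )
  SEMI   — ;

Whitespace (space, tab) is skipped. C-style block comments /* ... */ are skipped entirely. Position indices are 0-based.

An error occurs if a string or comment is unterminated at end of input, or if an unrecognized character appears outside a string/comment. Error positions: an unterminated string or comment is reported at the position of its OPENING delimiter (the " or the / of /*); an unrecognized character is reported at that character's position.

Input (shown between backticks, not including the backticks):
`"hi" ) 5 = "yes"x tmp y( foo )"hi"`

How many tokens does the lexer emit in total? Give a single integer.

pos=0: enter STRING mode
pos=0: emit STR "hi" (now at pos=4)
pos=5: emit RPAREN ')'
pos=7: emit NUM '5' (now at pos=8)
pos=9: emit EQ '='
pos=11: enter STRING mode
pos=11: emit STR "yes" (now at pos=16)
pos=16: emit ID 'x' (now at pos=17)
pos=18: emit ID 'tmp' (now at pos=21)
pos=22: emit ID 'y' (now at pos=23)
pos=23: emit LPAREN '('
pos=25: emit ID 'foo' (now at pos=28)
pos=29: emit RPAREN ')'
pos=30: enter STRING mode
pos=30: emit STR "hi" (now at pos=34)
DONE. 12 tokens: [STR, RPAREN, NUM, EQ, STR, ID, ID, ID, LPAREN, ID, RPAREN, STR]

Answer: 12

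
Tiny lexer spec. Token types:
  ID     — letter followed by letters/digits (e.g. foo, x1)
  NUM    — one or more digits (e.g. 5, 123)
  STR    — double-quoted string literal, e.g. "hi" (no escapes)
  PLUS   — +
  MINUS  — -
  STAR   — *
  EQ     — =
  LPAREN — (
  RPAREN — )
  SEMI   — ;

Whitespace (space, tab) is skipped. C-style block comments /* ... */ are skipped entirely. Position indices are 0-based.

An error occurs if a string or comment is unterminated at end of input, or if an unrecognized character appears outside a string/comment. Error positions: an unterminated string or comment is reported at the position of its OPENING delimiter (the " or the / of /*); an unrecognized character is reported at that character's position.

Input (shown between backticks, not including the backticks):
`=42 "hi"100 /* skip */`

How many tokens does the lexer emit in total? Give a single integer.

pos=0: emit EQ '='
pos=1: emit NUM '42' (now at pos=3)
pos=4: enter STRING mode
pos=4: emit STR "hi" (now at pos=8)
pos=8: emit NUM '100' (now at pos=11)
pos=12: enter COMMENT mode (saw '/*')
exit COMMENT mode (now at pos=22)
DONE. 4 tokens: [EQ, NUM, STR, NUM]

Answer: 4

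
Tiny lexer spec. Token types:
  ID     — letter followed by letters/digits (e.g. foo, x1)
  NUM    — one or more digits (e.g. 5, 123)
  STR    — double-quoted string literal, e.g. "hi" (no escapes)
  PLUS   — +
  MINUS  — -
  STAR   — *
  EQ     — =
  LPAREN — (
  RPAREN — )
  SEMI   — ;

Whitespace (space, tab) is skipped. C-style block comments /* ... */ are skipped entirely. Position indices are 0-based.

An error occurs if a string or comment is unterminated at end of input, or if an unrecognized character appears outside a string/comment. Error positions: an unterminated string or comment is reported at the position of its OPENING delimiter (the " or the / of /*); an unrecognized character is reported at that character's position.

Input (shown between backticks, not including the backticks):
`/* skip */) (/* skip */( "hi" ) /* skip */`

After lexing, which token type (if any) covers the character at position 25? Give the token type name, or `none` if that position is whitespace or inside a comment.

Answer: STR

Derivation:
pos=0: enter COMMENT mode (saw '/*')
exit COMMENT mode (now at pos=10)
pos=10: emit RPAREN ')'
pos=12: emit LPAREN '('
pos=13: enter COMMENT mode (saw '/*')
exit COMMENT mode (now at pos=23)
pos=23: emit LPAREN '('
pos=25: enter STRING mode
pos=25: emit STR "hi" (now at pos=29)
pos=30: emit RPAREN ')'
pos=32: enter COMMENT mode (saw '/*')
exit COMMENT mode (now at pos=42)
DONE. 5 tokens: [RPAREN, LPAREN, LPAREN, STR, RPAREN]
Position 25: char is '"' -> STR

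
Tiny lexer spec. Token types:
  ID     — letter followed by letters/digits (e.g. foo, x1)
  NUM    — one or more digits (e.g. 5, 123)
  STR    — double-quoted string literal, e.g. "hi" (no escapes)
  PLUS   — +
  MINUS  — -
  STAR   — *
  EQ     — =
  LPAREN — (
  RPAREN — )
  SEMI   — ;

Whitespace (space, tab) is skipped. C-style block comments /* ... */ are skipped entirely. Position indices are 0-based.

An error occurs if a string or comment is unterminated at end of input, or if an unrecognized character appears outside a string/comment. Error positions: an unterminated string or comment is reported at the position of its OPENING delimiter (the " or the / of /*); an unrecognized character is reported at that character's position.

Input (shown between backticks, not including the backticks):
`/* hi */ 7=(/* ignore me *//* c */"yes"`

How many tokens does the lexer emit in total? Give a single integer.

pos=0: enter COMMENT mode (saw '/*')
exit COMMENT mode (now at pos=8)
pos=9: emit NUM '7' (now at pos=10)
pos=10: emit EQ '='
pos=11: emit LPAREN '('
pos=12: enter COMMENT mode (saw '/*')
exit COMMENT mode (now at pos=27)
pos=27: enter COMMENT mode (saw '/*')
exit COMMENT mode (now at pos=34)
pos=34: enter STRING mode
pos=34: emit STR "yes" (now at pos=39)
DONE. 4 tokens: [NUM, EQ, LPAREN, STR]

Answer: 4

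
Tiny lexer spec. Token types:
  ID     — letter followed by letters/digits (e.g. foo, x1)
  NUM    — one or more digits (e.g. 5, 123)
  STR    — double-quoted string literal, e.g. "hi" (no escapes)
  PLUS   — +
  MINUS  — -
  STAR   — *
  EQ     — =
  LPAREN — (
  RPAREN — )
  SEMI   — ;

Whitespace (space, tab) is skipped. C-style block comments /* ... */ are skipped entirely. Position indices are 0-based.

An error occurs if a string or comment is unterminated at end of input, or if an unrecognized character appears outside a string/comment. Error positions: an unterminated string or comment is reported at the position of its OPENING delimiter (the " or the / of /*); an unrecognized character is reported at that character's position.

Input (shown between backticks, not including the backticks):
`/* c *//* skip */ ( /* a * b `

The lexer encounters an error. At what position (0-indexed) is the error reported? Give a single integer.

Answer: 20

Derivation:
pos=0: enter COMMENT mode (saw '/*')
exit COMMENT mode (now at pos=7)
pos=7: enter COMMENT mode (saw '/*')
exit COMMENT mode (now at pos=17)
pos=18: emit LPAREN '('
pos=20: enter COMMENT mode (saw '/*')
pos=20: ERROR — unterminated comment (reached EOF)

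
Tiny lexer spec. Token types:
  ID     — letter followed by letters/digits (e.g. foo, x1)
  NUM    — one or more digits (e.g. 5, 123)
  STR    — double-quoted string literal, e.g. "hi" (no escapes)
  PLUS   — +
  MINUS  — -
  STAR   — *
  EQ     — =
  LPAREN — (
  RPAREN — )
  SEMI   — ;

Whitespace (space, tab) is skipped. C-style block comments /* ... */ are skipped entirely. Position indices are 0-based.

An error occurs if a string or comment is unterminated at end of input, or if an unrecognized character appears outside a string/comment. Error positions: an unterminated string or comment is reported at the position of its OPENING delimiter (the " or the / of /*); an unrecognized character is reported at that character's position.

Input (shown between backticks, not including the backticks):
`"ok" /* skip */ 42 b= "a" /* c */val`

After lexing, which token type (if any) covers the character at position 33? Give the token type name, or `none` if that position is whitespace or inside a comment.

pos=0: enter STRING mode
pos=0: emit STR "ok" (now at pos=4)
pos=5: enter COMMENT mode (saw '/*')
exit COMMENT mode (now at pos=15)
pos=16: emit NUM '42' (now at pos=18)
pos=19: emit ID 'b' (now at pos=20)
pos=20: emit EQ '='
pos=22: enter STRING mode
pos=22: emit STR "a" (now at pos=25)
pos=26: enter COMMENT mode (saw '/*')
exit COMMENT mode (now at pos=33)
pos=33: emit ID 'val' (now at pos=36)
DONE. 6 tokens: [STR, NUM, ID, EQ, STR, ID]
Position 33: char is 'v' -> ID

Answer: ID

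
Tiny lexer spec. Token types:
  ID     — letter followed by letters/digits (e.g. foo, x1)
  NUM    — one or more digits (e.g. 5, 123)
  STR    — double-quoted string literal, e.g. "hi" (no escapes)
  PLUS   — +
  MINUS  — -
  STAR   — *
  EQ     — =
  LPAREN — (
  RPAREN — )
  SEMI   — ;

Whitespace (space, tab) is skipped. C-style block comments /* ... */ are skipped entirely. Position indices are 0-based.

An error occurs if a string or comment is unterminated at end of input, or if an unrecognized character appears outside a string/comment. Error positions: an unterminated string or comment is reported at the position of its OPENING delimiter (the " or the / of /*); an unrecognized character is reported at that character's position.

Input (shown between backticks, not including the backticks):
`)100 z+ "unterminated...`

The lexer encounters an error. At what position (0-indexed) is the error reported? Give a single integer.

pos=0: emit RPAREN ')'
pos=1: emit NUM '100' (now at pos=4)
pos=5: emit ID 'z' (now at pos=6)
pos=6: emit PLUS '+'
pos=8: enter STRING mode
pos=8: ERROR — unterminated string

Answer: 8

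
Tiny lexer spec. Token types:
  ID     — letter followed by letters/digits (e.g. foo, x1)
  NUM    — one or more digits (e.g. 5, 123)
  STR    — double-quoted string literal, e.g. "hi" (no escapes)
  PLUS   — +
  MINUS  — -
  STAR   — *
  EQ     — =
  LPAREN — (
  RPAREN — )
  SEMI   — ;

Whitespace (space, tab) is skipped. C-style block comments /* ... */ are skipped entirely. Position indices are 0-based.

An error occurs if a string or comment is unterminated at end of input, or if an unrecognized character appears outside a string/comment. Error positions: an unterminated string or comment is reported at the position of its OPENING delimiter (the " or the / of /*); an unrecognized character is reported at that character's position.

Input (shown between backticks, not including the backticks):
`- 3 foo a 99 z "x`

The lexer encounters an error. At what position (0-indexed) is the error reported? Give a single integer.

pos=0: emit MINUS '-'
pos=2: emit NUM '3' (now at pos=3)
pos=4: emit ID 'foo' (now at pos=7)
pos=8: emit ID 'a' (now at pos=9)
pos=10: emit NUM '99' (now at pos=12)
pos=13: emit ID 'z' (now at pos=14)
pos=15: enter STRING mode
pos=15: ERROR — unterminated string

Answer: 15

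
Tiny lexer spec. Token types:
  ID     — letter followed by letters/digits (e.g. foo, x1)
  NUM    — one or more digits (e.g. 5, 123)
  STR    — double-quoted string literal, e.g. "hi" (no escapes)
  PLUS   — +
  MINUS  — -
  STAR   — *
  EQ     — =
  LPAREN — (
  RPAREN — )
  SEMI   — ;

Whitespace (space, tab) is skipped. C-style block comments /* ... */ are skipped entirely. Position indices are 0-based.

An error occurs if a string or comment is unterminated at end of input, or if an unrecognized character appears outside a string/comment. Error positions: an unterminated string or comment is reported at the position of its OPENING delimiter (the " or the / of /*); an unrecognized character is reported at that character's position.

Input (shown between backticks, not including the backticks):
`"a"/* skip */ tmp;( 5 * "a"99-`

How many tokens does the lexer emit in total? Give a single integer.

Answer: 9

Derivation:
pos=0: enter STRING mode
pos=0: emit STR "a" (now at pos=3)
pos=3: enter COMMENT mode (saw '/*')
exit COMMENT mode (now at pos=13)
pos=14: emit ID 'tmp' (now at pos=17)
pos=17: emit SEMI ';'
pos=18: emit LPAREN '('
pos=20: emit NUM '5' (now at pos=21)
pos=22: emit STAR '*'
pos=24: enter STRING mode
pos=24: emit STR "a" (now at pos=27)
pos=27: emit NUM '99' (now at pos=29)
pos=29: emit MINUS '-'
DONE. 9 tokens: [STR, ID, SEMI, LPAREN, NUM, STAR, STR, NUM, MINUS]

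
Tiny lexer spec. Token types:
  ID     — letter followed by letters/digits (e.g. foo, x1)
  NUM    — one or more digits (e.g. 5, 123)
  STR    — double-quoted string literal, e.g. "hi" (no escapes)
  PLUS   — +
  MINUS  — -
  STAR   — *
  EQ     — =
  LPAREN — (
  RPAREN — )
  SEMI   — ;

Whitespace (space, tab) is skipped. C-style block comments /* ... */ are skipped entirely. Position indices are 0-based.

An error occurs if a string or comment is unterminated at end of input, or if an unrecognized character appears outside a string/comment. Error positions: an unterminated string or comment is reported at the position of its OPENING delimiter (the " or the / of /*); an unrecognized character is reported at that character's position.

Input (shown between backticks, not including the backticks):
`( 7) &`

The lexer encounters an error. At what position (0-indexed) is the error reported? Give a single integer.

Answer: 5

Derivation:
pos=0: emit LPAREN '('
pos=2: emit NUM '7' (now at pos=3)
pos=3: emit RPAREN ')'
pos=5: ERROR — unrecognized char '&'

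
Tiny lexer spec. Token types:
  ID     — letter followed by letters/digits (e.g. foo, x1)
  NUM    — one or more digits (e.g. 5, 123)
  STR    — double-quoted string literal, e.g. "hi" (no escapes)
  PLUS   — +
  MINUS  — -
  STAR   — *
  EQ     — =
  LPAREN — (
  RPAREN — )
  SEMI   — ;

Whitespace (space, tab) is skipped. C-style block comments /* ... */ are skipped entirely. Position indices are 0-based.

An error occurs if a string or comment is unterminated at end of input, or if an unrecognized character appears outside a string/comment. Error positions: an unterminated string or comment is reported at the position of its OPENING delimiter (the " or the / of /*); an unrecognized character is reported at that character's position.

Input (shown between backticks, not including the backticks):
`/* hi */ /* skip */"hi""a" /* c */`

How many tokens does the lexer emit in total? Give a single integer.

pos=0: enter COMMENT mode (saw '/*')
exit COMMENT mode (now at pos=8)
pos=9: enter COMMENT mode (saw '/*')
exit COMMENT mode (now at pos=19)
pos=19: enter STRING mode
pos=19: emit STR "hi" (now at pos=23)
pos=23: enter STRING mode
pos=23: emit STR "a" (now at pos=26)
pos=27: enter COMMENT mode (saw '/*')
exit COMMENT mode (now at pos=34)
DONE. 2 tokens: [STR, STR]

Answer: 2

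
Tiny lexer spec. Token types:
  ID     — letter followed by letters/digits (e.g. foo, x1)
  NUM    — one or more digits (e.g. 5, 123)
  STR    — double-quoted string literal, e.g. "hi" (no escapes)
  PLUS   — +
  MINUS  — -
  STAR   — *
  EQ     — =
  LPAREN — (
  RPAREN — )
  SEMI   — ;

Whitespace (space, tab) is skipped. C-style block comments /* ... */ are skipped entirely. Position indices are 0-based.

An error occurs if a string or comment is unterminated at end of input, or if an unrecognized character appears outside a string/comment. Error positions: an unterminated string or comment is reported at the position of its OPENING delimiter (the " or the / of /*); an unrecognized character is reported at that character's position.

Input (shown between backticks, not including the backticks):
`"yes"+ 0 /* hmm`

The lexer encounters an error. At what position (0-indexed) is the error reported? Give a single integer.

Answer: 9

Derivation:
pos=0: enter STRING mode
pos=0: emit STR "yes" (now at pos=5)
pos=5: emit PLUS '+'
pos=7: emit NUM '0' (now at pos=8)
pos=9: enter COMMENT mode (saw '/*')
pos=9: ERROR — unterminated comment (reached EOF)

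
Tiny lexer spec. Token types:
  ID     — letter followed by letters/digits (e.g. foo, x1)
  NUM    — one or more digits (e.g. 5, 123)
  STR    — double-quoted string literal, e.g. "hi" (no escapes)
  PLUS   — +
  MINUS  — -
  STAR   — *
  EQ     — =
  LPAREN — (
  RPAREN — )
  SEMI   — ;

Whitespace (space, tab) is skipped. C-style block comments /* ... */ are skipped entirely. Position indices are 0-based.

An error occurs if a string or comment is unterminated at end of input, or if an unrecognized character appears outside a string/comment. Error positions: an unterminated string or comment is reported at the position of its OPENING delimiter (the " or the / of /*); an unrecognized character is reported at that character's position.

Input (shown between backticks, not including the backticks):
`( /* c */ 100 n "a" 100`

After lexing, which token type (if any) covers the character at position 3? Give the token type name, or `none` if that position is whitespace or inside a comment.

pos=0: emit LPAREN '('
pos=2: enter COMMENT mode (saw '/*')
exit COMMENT mode (now at pos=9)
pos=10: emit NUM '100' (now at pos=13)
pos=14: emit ID 'n' (now at pos=15)
pos=16: enter STRING mode
pos=16: emit STR "a" (now at pos=19)
pos=20: emit NUM '100' (now at pos=23)
DONE. 5 tokens: [LPAREN, NUM, ID, STR, NUM]
Position 3: char is '*' -> none

Answer: none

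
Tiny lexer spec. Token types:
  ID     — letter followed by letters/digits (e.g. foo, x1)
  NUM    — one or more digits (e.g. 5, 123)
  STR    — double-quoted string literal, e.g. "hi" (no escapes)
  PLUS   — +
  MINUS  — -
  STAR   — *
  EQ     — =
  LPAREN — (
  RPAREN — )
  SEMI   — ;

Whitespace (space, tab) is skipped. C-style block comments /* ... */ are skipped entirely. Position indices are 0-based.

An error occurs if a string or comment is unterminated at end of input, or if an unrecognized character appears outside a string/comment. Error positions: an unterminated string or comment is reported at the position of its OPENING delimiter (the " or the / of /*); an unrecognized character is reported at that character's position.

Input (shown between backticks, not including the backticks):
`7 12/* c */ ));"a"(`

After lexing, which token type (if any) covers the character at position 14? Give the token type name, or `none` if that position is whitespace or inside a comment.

Answer: SEMI

Derivation:
pos=0: emit NUM '7' (now at pos=1)
pos=2: emit NUM '12' (now at pos=4)
pos=4: enter COMMENT mode (saw '/*')
exit COMMENT mode (now at pos=11)
pos=12: emit RPAREN ')'
pos=13: emit RPAREN ')'
pos=14: emit SEMI ';'
pos=15: enter STRING mode
pos=15: emit STR "a" (now at pos=18)
pos=18: emit LPAREN '('
DONE. 7 tokens: [NUM, NUM, RPAREN, RPAREN, SEMI, STR, LPAREN]
Position 14: char is ';' -> SEMI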